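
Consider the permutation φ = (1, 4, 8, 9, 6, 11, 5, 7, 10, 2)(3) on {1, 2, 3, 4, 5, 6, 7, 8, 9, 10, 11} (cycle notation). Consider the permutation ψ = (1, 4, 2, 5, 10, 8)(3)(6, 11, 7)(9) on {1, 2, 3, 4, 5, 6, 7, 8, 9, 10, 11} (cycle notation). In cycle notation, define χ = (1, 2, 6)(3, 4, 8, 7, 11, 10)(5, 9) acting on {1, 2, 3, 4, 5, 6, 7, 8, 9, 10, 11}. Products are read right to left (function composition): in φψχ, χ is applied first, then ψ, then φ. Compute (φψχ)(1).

7

Chase 1: χ(1) = 2; ψ(2) = 5; φ(5) = 7. Hence (φψχ)(1) = 7.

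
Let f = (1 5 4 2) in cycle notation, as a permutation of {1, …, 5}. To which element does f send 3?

3

3 does not appear in any cycle of f, so it is a fixed point: f(3) = 3.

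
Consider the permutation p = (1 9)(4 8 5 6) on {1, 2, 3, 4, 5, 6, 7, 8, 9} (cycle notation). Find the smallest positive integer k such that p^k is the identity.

4

The disjoint cycles have lengths 4, 2, 1, 1, 1.
The order is lcm(4, 2) = 4.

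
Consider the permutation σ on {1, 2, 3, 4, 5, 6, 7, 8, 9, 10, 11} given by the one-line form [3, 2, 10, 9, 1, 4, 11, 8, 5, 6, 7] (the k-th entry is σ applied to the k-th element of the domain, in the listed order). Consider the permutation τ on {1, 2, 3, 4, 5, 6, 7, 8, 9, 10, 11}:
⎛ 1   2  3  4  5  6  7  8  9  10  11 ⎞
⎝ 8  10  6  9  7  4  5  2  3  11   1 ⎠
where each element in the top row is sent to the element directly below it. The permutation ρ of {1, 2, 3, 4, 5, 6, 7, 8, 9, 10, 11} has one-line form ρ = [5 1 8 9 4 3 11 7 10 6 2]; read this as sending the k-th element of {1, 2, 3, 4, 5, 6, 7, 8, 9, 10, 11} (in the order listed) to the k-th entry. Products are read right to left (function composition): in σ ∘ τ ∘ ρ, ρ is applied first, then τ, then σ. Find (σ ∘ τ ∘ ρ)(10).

9

Apply the permutations in order: ρ(10) = 6, then τ(6) = 4, then σ(4) = 9. So (σ ∘ τ ∘ ρ)(10) = 9.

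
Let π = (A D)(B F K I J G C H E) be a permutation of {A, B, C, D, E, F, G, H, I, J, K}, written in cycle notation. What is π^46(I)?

J

I lies in the 9-cycle (B F K I J G C H E).
Powers repeat with period 9 on this cycle, and 46 mod 9 = 1, so π^46(I) = π^1(I).
Advancing 1 step from I: I → J.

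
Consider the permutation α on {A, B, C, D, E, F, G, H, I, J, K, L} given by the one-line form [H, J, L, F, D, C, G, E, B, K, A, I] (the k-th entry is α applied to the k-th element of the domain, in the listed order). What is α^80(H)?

Tracing H → E → … returns to H after 11 steps, so H lies in an 11-cycle (A, H, E, D, F, C, L, I, B, J, K).
On an 11-cycle, α^11 is the identity, so α^80 = α^3 there (80 ≡ 3 mod 11).
Stepping 3 places around the cycle: H → E → D → F.

F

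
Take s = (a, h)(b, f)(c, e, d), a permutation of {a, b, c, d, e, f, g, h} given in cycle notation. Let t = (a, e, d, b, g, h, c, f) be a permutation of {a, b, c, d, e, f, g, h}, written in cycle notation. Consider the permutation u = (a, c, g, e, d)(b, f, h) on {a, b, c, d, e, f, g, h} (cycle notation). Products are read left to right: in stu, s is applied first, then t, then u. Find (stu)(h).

d

(stu)(h) = u(t(s(h))). s(h) = a, then t(a) = e, then u(e) = d, so the result is d.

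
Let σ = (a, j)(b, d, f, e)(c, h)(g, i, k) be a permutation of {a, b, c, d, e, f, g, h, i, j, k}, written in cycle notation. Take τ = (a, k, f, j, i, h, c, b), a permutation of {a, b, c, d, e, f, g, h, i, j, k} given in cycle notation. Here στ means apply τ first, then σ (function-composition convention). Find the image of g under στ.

τ(g) = g, then σ(g) = i; composing gives (στ)(g) = i.

i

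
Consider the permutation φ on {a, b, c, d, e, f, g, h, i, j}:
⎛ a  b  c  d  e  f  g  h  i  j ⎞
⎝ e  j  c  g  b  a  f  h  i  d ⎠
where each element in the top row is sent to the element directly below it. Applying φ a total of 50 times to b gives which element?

j

Tracing b → j → … returns to b after 7 steps, so b lies in a 7-cycle (a e b j d g f).
On a 7-cycle, φ^7 is the identity, so φ^50 = φ^1 there (50 ≡ 1 mod 7).
Advancing 1 step from b: b → j.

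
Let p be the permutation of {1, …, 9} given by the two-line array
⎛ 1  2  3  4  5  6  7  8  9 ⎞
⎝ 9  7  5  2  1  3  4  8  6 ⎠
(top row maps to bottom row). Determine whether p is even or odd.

even

In disjoint-cycle form the cycle lengths are 5, 3, 1.
A cycle is odd iff its length is even; p has 0 even-length cycles, so sgn(p) = (−1)^0 and p is even.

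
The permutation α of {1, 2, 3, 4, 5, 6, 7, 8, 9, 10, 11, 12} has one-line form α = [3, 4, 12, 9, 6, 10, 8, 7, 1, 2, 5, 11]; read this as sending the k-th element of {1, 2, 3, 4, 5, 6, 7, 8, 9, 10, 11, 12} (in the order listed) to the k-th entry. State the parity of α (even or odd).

In disjoint-cycle form the cycle lengths are 10, 2.
A cycle is odd iff its length is even; α has 2 even-length cycles, so sgn(α) = (−1)^2 and α is even.

even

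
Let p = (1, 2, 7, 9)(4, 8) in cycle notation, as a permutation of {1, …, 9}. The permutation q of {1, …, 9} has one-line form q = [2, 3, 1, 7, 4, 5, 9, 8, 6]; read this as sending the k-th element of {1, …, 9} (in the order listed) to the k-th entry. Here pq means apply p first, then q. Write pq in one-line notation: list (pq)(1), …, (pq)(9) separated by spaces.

3 9 1 8 4 5 6 7 2

(pq)(x) = q(p(x)). Computing each image: q(p(1)) = q(2) = 3, q(p(2)) = q(7) = 9, q(p(3)) = q(3) = 1, q(p(4)) = q(8) = 8, q(p(5)) = q(5) = 4, q(p(6)) = q(6) = 5, q(p(7)) = q(9) = 6, q(p(8)) = q(4) = 7, q(p(9)) = q(1) = 2.
Hence pq = [3 9 1 8 4 5 6 7 2].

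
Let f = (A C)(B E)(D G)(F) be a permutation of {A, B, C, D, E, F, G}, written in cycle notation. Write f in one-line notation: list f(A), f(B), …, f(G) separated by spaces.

Reading each image from the cycles: A→C, B→E, C→A, D→G, E→B, F→F, G→D.
Listing these in domain order gives C E A G B F D.

C E A G B F D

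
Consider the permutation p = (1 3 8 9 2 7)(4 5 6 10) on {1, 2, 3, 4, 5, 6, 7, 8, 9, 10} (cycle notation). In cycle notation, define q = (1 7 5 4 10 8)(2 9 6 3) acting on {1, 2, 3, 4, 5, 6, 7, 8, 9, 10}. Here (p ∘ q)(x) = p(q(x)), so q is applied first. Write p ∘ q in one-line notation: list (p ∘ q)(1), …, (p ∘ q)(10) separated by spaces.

1 2 7 4 5 8 6 3 10 9

(p ∘ q)(x) = p(q(x)). Computing each image: p(q(1)) = p(7) = 1, p(q(2)) = p(9) = 2, p(q(3)) = p(2) = 7, p(q(4)) = p(10) = 4, p(q(5)) = p(4) = 5, p(q(6)) = p(3) = 8, p(q(7)) = p(5) = 6, p(q(8)) = p(1) = 3, p(q(9)) = p(6) = 10, p(q(10)) = p(8) = 9.
Hence p ∘ q = [1 2 7 4 5 8 6 3 10 9].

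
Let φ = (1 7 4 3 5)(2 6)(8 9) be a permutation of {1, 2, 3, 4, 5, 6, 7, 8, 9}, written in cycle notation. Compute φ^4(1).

5

1 lies in the 5-cycle (1 7 4 3 5).
Advancing 4 steps from 1: 1 → 7 → 4 → 3 → 5.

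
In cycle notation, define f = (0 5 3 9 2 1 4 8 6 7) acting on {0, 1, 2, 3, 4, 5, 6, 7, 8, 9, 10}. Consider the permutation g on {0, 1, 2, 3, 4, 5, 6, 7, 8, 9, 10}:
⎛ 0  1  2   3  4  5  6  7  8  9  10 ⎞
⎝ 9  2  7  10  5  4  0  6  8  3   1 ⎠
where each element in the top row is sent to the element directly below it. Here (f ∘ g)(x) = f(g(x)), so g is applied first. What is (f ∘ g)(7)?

g(7) = 6, then f(6) = 7; composing gives (f ∘ g)(7) = 7.

7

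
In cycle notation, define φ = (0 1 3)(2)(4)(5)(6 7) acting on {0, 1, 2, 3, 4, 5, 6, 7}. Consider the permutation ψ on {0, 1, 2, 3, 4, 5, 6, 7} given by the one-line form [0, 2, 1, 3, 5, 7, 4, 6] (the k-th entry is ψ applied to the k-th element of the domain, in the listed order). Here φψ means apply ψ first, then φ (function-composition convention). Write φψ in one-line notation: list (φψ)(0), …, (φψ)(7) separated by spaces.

1 2 3 0 5 6 4 7

(φψ)(x) = φ(ψ(x)). Computing each image: φ(ψ(0)) = φ(0) = 1, φ(ψ(1)) = φ(2) = 2, φ(ψ(2)) = φ(1) = 3, φ(ψ(3)) = φ(3) = 0, φ(ψ(4)) = φ(5) = 5, φ(ψ(5)) = φ(7) = 6, φ(ψ(6)) = φ(4) = 4, φ(ψ(7)) = φ(6) = 7.
Hence φψ = [1 2 3 0 5 6 4 7].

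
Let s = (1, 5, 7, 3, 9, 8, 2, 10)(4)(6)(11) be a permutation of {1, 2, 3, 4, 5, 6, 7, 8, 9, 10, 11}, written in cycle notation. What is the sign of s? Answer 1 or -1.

-1

The cycle lengths are 8, 1, 1, 1.
A cycle of length ℓ contributes ℓ−1 transpositions, so s is a product of 7 transpositions — odd.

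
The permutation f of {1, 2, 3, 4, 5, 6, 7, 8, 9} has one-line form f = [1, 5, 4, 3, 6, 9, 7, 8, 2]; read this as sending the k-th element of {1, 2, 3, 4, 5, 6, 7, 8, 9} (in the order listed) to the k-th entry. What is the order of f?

4

The disjoint-cycle form of f has cycle lengths 4, 2, 1, 1, 1.
The order is lcm(4, 2) = 4.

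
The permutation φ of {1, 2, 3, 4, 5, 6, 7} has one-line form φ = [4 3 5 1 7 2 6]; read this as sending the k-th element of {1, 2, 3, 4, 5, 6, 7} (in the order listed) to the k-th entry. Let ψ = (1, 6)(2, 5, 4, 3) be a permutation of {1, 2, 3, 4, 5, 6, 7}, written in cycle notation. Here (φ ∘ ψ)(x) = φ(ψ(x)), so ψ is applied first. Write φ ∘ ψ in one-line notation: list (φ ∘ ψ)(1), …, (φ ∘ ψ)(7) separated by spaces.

Chase each element through ψ then φ: 1 → 6 → 2; 2 → 5 → 7; 3 → 2 → 3; 4 → 3 → 5; 5 → 4 → 1; 6 → 1 → 4; 7 → 7 → 6.
So φ ∘ ψ in one-line form is 2 7 3 5 1 4 6.

2 7 3 5 1 4 6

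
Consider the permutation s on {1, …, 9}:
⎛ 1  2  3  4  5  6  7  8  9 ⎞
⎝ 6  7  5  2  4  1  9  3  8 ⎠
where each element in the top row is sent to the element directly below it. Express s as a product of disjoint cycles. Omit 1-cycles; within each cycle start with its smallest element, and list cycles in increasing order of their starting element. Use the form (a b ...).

(1 6)(2 7 9 8 3 5 4)

Start at 1 and follow images: 1 → 6 → 1, giving the cycle (1 6).
Continuing from each remaining unvisited element yields (1 6)(2 7 9 8 3 5 4).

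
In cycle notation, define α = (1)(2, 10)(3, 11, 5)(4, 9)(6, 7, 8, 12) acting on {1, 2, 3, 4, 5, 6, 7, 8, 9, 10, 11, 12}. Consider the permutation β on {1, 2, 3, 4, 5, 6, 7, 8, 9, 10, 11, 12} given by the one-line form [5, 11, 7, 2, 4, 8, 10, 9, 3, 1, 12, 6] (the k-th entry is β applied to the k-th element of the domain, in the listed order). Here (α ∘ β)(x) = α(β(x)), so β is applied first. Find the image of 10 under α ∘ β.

1

(α ∘ β)(10) = α(β(10)). β(10) = 1, then α(1) = 1. So (α ∘ β)(10) = 1.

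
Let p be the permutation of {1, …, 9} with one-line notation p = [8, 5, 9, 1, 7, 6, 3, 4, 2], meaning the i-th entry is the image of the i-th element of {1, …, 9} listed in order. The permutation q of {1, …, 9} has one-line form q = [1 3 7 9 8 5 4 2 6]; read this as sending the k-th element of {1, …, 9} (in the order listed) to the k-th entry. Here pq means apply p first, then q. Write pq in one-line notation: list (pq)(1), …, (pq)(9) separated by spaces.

(pq)(x) = q(p(x)). Computing each image: q(p(1)) = q(8) = 2, q(p(2)) = q(5) = 8, q(p(3)) = q(9) = 6, q(p(4)) = q(1) = 1, q(p(5)) = q(7) = 4, q(p(6)) = q(6) = 5, q(p(7)) = q(3) = 7, q(p(8)) = q(4) = 9, q(p(9)) = q(2) = 3.
Hence pq = [2 8 6 1 4 5 7 9 3].

2 8 6 1 4 5 7 9 3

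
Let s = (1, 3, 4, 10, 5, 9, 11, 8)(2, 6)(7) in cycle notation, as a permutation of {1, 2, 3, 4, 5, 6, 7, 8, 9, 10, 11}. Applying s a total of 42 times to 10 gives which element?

10 lies in the 8-cycle (1, 3, 4, 10, 5, 9, 11, 8).
Since the cycle has length 8, s^42 acts on it the same as s^2 (42 mod 8 = 2).
Advancing 2 steps from 10: 10 → 5 → 9.

9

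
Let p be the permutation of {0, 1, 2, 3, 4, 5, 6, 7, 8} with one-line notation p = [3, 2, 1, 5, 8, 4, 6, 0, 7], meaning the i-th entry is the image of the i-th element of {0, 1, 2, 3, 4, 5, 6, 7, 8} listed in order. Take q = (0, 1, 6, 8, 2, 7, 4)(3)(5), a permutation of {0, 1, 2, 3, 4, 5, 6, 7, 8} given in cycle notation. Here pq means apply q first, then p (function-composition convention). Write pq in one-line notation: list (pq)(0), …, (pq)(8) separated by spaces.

2 6 0 5 3 4 7 8 1

Chase each element through q then p: 0 → 1 → 2; 1 → 6 → 6; 2 → 7 → 0; 3 → 3 → 5; 4 → 0 → 3; 5 → 5 → 4; 6 → 8 → 7; 7 → 4 → 8; 8 → 2 → 1.
Collecting the images, pq = [2 6 0 5 3 4 7 8 1].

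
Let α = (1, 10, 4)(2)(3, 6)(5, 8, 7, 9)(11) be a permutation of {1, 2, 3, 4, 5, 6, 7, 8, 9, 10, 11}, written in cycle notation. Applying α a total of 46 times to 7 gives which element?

7 lies in the 4-cycle (5, 8, 7, 9).
Since the cycle has length 4, α^46 acts on it the same as α^2 (46 mod 4 = 2).
Advancing 2 steps from 7: 7 → 9 → 5.

5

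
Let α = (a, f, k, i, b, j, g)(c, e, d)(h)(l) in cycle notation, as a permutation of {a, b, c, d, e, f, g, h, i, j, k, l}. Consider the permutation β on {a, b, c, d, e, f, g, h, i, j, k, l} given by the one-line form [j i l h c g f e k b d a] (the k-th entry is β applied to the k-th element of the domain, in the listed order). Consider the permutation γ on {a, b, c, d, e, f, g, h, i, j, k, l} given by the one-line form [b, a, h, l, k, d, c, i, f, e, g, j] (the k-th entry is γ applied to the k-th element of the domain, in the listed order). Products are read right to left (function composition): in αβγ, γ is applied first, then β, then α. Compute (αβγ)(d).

f

(αβγ)(d) = α(β(γ(d))). γ(d) = l, then β(l) = a, then α(a) = f, so the result is f.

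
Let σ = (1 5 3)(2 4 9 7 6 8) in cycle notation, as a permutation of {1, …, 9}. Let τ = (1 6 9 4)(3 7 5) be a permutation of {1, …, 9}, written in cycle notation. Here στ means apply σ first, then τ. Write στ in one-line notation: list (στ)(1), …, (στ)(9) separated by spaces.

For each element, apply σ then τ: 1 → 5 → 3; 2 → 4 → 1; 3 → 1 → 6; 4 → 9 → 4; 5 → 3 → 7; 6 → 8 → 8; 7 → 6 → 9; 8 → 2 → 2; 9 → 7 → 5.
So στ in one-line form is 3 1 6 4 7 8 9 2 5.

3 1 6 4 7 8 9 2 5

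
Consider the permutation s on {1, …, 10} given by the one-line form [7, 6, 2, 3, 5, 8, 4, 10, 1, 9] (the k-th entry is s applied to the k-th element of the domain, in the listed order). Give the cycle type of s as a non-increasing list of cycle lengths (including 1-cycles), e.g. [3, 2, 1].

[9, 1]

The disjoint cycles are (1 7 4 3 2 6 8 10 9)(5), with lengths 9, 1 in non-increasing order.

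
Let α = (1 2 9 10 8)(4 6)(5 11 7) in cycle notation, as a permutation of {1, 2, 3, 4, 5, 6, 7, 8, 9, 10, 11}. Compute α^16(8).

8 lies in the 5-cycle (1 2 9 10 8).
On a 5-cycle, α^5 is the identity, so α^16 = α^1 there (16 ≡ 1 mod 5).
Advancing 1 step from 8: 8 → 1.

1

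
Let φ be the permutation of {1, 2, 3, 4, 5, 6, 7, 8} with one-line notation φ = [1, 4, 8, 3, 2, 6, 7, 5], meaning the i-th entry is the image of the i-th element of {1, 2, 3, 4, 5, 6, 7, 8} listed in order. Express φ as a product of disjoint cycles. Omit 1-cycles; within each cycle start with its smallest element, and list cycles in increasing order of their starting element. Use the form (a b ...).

From 2: 2 → 4 → 3 → 8 → 5 → 2, closing the cycle (2 4 3 8 5).
Continuing from each remaining unvisited element yields (2 4 3 8 5).

(2 4 3 8 5)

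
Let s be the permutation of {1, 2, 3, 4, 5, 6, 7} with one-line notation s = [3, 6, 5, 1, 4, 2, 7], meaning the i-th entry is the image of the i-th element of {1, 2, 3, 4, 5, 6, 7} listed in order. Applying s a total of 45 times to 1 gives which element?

Tracing 1 → 3 → … returns to 1 after 4 steps, so 1 lies in a 4-cycle (1 3 5 4).
On a 4-cycle, s^4 is the identity, so s^45 = s^1 there (45 ≡ 1 mod 4).
Stepping 1 place around the cycle: 1 → 3.

3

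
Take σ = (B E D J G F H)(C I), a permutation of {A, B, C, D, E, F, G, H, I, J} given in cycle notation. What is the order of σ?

The cycle type of σ is (7, 2, 1).
The order of σ is the least common multiple of its cycle lengths: lcm(7, 2) = 14.

14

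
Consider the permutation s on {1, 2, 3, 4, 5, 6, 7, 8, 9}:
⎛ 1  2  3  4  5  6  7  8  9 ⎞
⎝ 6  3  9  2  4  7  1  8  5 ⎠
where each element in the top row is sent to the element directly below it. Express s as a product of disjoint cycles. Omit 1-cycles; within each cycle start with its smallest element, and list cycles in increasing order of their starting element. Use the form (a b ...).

Start at 1 and follow images: 1 → 6 → 7 → 1, giving the cycle (1 6 7).
Continuing from each remaining unvisited element yields (1 6 7)(2 3 9 5 4).

(1 6 7)(2 3 9 5 4)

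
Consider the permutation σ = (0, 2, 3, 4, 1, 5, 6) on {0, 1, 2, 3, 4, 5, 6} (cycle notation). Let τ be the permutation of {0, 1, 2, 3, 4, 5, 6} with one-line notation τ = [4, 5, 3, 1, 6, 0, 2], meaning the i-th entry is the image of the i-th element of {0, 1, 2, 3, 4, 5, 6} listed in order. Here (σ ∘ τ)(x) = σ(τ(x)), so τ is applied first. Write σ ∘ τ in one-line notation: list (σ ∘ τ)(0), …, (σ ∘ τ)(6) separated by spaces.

Chase each element through τ then σ: 0 → 4 → 1; 1 → 5 → 6; 2 → 3 → 4; 3 → 1 → 5; 4 → 6 → 0; 5 → 0 → 2; 6 → 2 → 3.
So σ ∘ τ in one-line form is 1 6 4 5 0 2 3.

1 6 4 5 0 2 3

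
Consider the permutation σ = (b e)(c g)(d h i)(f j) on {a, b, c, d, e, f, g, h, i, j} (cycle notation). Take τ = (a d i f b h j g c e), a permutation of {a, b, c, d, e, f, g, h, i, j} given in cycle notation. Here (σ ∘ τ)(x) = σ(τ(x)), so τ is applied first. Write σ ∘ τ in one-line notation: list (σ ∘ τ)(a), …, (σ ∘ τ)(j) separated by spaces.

h i b d a e g f j c

(σ ∘ τ)(x) = σ(τ(x)). Computing each image: σ(τ(a)) = σ(d) = h, σ(τ(b)) = σ(h) = i, σ(τ(c)) = σ(e) = b, σ(τ(d)) = σ(i) = d, σ(τ(e)) = σ(a) = a, σ(τ(f)) = σ(b) = e, σ(τ(g)) = σ(c) = g, σ(τ(h)) = σ(j) = f, σ(τ(i)) = σ(f) = j, σ(τ(j)) = σ(g) = c.
Hence σ ∘ τ = [h i b d a e g f j c].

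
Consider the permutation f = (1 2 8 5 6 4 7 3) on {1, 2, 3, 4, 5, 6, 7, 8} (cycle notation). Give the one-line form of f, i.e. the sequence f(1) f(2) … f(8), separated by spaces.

2 8 1 7 6 4 3 5

Image by image: 1↦2, 2↦8, 3↦1, 4↦7, 5↦6, 6↦4, 7↦3, 8↦5.
Listing these in domain order gives 2 8 1 7 6 4 3 5.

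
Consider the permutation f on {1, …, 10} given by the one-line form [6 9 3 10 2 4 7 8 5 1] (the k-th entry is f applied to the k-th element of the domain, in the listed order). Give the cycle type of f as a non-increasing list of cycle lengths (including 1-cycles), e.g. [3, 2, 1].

The disjoint cycles are (1 6 4 10)(2 9 5)(3)(7)(8), with lengths 4, 3, 1, 1, 1 in non-increasing order.

[4, 3, 1, 1, 1]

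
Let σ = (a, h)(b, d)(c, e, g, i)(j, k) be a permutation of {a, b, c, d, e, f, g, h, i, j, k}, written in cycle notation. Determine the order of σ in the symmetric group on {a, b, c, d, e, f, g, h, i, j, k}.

4

The cycle type of σ is (4, 2, 2, 2, 1).
The order of σ is the least common multiple of its cycle lengths: lcm(4, 2, 2, 2) = 4.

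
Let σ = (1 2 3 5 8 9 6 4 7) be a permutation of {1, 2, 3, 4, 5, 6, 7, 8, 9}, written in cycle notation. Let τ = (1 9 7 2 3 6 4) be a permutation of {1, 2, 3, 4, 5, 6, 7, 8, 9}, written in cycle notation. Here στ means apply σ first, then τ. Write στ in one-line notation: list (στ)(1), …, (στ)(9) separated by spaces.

3 6 5 2 8 1 9 7 4

(στ)(x) = τ(σ(x)). Computing each image: τ(σ(1)) = τ(2) = 3, τ(σ(2)) = τ(3) = 6, τ(σ(3)) = τ(5) = 5, τ(σ(4)) = τ(7) = 2, τ(σ(5)) = τ(8) = 8, τ(σ(6)) = τ(4) = 1, τ(σ(7)) = τ(1) = 9, τ(σ(8)) = τ(9) = 7, τ(σ(9)) = τ(6) = 4.
Hence στ = [3 6 5 2 8 1 9 7 4].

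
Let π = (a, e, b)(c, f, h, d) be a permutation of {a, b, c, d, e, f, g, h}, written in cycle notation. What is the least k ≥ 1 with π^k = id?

12

The cycle type of π is (4, 3, 1).
Since disjoint cycles commute, ord(π) = lcm(4, 3) = 12.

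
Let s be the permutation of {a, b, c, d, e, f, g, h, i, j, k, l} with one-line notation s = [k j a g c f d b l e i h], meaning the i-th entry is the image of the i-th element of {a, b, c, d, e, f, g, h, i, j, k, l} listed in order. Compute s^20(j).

Tracing j → e → … returns to j after 9 steps, so j lies in a 9-cycle (a k i l h b j e c).
Since the cycle has length 9, s^20 acts on it the same as s^2 (20 mod 9 = 2).
Stepping 2 places around the cycle: j → e → c.

c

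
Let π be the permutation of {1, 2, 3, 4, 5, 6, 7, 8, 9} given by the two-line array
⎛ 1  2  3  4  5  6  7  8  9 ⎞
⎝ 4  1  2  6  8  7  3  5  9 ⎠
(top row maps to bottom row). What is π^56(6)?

Tracing 6 → 7 → … returns to 6 after 6 steps, so 6 lies in a 6-cycle (1, 4, 6, 7, 3, 2).
On a 6-cycle, π^6 is the identity, so π^56 = π^2 there (56 ≡ 2 mod 6).
Advancing 2 steps from 6: 6 → 7 → 3.

3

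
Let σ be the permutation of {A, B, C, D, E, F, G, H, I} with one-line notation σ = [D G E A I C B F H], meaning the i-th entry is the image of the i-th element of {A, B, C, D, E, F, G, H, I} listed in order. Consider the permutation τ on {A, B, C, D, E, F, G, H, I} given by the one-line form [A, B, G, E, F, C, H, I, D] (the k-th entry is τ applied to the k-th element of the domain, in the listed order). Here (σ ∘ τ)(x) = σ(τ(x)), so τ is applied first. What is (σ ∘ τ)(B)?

G

First apply τ: τ(B) = B, then σ(B) = G. Thus (σ ∘ τ)(B) = G.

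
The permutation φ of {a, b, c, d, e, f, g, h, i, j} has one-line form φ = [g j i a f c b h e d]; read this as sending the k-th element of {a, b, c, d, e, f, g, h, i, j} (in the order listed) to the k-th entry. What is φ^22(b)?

Tracing b → j → … returns to b after 5 steps, so b lies in a 5-cycle (a g b j d).
Since the cycle has length 5, φ^22 acts on it the same as φ^2 (22 mod 5 = 2).
Stepping 2 places around the cycle: b → j → d.

d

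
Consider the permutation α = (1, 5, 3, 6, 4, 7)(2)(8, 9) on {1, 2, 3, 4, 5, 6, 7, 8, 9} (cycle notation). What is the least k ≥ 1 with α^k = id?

The disjoint cycles have lengths 6, 2, 1.
Since disjoint cycles commute, ord(α) = lcm(6, 2) = 6.

6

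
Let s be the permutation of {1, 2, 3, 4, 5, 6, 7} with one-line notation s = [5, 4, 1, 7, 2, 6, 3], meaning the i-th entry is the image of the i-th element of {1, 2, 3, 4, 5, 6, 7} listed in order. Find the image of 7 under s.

3

7 is element number 7 of the domain, and entry number 7 of the one-line form is 3, so s(7) = 3.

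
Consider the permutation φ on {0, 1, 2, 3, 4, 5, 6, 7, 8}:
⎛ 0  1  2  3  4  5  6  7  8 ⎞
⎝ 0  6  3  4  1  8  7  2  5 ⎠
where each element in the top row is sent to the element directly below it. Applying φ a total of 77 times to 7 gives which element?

Tracing 7 → 2 → … returns to 7 after 6 steps, so 7 lies in a 6-cycle (1, 6, 7, 2, 3, 4).
On a 6-cycle, φ^6 is the identity, so φ^77 = φ^5 there (77 ≡ 5 mod 6).
Stepping 5 places around the cycle: 7 → 2 → 3 → 4 → 1 → 6.

6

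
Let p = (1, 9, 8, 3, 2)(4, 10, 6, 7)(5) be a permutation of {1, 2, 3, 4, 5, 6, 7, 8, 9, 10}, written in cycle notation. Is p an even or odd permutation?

The cycle lengths are 5, 4, 1.
A cycle is odd iff its length is even; p has 1 even-length cycle, so sgn(p) = (−1)^1 and p is odd.

odd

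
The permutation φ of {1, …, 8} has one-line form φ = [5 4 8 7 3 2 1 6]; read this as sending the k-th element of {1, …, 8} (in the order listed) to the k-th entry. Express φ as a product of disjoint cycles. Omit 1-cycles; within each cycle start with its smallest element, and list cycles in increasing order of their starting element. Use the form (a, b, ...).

(1, 5, 3, 8, 6, 2, 4, 7)

Iterating φ from 1 gives 1 → 5 → 3 → 8 → 6 → 2 → 4 → 7 → 1; that is the 8-cycle (1, 5, 3, 8, 6, 2, 4, 7).
Continuing from each remaining unvisited element yields (1, 5, 3, 8, 6, 2, 4, 7).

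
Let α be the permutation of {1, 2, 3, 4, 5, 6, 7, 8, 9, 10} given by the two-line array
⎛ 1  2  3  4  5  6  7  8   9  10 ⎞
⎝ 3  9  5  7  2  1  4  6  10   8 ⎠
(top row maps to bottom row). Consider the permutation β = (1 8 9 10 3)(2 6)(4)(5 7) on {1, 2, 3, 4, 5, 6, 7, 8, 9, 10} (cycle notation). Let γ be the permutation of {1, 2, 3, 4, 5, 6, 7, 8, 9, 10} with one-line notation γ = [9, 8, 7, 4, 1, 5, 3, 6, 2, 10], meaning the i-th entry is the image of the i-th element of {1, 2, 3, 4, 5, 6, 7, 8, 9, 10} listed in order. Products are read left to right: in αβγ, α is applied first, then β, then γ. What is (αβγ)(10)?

2

Chase 10: α(10) = 8; β(8) = 9; γ(9) = 2. Hence (αβγ)(10) = 2.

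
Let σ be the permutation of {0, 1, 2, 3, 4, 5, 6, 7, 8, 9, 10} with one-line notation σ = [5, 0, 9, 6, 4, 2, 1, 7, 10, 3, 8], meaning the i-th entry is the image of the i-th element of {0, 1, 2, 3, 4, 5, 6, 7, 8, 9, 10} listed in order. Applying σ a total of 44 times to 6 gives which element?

Tracing 6 → 1 → … returns to 6 after 7 steps, so 6 lies in a 7-cycle (0, 5, 2, 9, 3, 6, 1).
Powers repeat with period 7 on this cycle, and 44 mod 7 = 2, so σ^44(6) = σ^2(6).
Stepping 2 places around the cycle: 6 → 1 → 0.

0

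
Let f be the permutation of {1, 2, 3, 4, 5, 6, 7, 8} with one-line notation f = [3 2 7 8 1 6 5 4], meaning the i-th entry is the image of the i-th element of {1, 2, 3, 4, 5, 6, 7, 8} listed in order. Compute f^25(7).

Tracing 7 → 5 → … returns to 7 after 4 steps, so 7 lies in a 4-cycle (1, 3, 7, 5).
Powers repeat with period 4 on this cycle, and 25 mod 4 = 1, so f^25(7) = f^1(7).
Stepping 1 place around the cycle: 7 → 5.

5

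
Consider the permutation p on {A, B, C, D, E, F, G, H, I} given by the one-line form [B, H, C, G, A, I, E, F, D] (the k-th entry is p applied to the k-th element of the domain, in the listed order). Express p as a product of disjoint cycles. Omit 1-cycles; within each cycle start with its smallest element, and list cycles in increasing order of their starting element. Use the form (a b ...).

(A B H F I D G E)

From A: A → B → H → F → I → D → G → E → A, closing the cycle (A B H F I D G E).
Repeating from the next unused element and collecting all non-trivial cycles gives (A B H F I D G E).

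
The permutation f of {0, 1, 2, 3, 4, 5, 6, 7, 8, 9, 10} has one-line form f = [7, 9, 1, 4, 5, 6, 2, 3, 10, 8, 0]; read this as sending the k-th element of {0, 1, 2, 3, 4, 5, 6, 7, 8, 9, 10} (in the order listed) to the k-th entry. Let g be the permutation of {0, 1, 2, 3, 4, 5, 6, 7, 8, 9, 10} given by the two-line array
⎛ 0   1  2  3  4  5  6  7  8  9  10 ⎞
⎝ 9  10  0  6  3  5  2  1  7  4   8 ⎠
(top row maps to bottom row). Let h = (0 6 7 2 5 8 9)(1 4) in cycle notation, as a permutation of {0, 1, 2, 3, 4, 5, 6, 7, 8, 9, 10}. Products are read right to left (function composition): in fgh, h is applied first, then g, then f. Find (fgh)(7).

7

Chase 7: h(7) = 2; g(2) = 0; f(0) = 7. Hence (fgh)(7) = 7.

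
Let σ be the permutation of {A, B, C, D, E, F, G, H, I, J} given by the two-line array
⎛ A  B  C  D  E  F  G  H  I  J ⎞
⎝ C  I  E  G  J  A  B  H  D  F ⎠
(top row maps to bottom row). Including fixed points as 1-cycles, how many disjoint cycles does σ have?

The cycle decomposition is (A C E J F)(B I D G)(H), which has 3 cycles (counting 1-cycles).

3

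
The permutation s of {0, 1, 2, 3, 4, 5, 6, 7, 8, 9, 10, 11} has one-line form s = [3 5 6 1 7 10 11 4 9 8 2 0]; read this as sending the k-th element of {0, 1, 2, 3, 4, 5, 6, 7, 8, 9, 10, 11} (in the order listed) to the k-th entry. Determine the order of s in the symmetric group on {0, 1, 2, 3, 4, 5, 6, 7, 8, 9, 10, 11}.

Decomposing into disjoint cycles gives cycle lengths 8, 2, 2.
The order of s is the least common multiple of its cycle lengths: lcm(8, 2, 2) = 8.

8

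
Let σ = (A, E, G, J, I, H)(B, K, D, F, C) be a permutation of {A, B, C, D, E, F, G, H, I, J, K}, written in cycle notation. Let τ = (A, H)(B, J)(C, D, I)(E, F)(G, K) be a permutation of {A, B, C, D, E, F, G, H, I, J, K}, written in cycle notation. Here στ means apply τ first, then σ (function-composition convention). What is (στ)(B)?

I

(στ)(B) = σ(τ(B)). τ(B) = J, then σ(J) = I. So (στ)(B) = I.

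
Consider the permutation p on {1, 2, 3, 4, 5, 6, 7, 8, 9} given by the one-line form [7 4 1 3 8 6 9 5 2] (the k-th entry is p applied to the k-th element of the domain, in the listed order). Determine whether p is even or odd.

even

In disjoint-cycle form the cycle lengths are 6, 2, 1.
A cycle is odd iff its length is even; p has 2 even-length cycles, so sgn(p) = (−1)^2 and p is even.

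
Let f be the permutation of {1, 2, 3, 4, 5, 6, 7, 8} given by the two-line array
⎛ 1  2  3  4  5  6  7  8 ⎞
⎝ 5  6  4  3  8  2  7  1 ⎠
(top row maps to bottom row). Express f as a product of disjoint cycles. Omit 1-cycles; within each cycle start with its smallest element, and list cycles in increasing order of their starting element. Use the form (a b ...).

Iterating f from 1 gives 1 → 5 → 8 → 1; that is the 3-cycle (1 5 8).
Continuing from each remaining unvisited element yields (1 5 8)(2 6)(3 4).

(1 5 8)(2 6)(3 4)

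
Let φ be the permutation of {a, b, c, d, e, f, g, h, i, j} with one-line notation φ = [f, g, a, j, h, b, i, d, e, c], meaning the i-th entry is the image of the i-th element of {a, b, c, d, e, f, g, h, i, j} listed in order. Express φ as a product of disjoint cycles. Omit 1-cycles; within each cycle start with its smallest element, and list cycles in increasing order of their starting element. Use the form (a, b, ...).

Start at a and follow images: a → f → b → g → i → e → h → d → j → c → a, giving the cycle (a, f, b, g, i, e, h, d, j, c).
Continuing from each remaining unvisited element yields (a, f, b, g, i, e, h, d, j, c).

(a, f, b, g, i, e, h, d, j, c)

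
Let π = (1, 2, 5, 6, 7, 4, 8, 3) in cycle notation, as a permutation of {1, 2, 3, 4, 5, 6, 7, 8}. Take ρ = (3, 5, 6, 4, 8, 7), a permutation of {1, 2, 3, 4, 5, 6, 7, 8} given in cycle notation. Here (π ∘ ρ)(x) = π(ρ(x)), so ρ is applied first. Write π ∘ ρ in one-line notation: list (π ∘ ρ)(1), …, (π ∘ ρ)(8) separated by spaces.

For each element, apply ρ then π: 1 → 1 → 2; 2 → 2 → 5; 3 → 5 → 6; 4 → 8 → 3; 5 → 6 → 7; 6 → 4 → 8; 7 → 3 → 1; 8 → 7 → 4.
Collecting the images, π ∘ ρ = [2 5 6 3 7 8 1 4].

2 5 6 3 7 8 1 4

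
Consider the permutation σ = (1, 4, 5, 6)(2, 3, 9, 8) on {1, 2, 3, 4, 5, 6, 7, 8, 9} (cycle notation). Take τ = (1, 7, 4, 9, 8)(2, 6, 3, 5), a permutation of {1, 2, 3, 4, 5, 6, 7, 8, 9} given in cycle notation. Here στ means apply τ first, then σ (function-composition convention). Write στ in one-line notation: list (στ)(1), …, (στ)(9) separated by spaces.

(στ)(x) = σ(τ(x)). Computing each image: σ(τ(1)) = σ(7) = 7, σ(τ(2)) = σ(6) = 1, σ(τ(3)) = σ(5) = 6, σ(τ(4)) = σ(9) = 8, σ(τ(5)) = σ(2) = 3, σ(τ(6)) = σ(3) = 9, σ(τ(7)) = σ(4) = 5, σ(τ(8)) = σ(1) = 4, σ(τ(9)) = σ(8) = 2.
Hence στ = [7 1 6 8 3 9 5 4 2].

7 1 6 8 3 9 5 4 2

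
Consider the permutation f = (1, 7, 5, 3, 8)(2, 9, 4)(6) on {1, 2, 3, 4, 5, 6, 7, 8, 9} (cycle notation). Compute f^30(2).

2

2 lies in the 3-cycle (2, 9, 4).
Since the cycle has length 3, f^30 acts on it the same as f^0 (30 mod 3 = 0).
So f^30(2) = 2.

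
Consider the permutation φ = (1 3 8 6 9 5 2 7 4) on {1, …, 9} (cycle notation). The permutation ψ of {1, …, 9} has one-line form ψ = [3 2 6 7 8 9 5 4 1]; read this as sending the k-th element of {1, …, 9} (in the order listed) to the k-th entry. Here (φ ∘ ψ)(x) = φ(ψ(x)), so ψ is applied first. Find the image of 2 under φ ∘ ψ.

7

First apply ψ: ψ(2) = 2, then φ(2) = 7. Thus (φ ∘ ψ)(2) = 7.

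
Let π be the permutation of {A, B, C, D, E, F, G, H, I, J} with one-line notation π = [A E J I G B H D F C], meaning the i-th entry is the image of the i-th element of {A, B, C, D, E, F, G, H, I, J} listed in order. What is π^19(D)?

Tracing D → I → … returns to D after 7 steps, so D lies in a 7-cycle (B E G H D I F).
On a 7-cycle, π^7 is the identity, so π^19 = π^5 there (19 ≡ 5 mod 7).
Advancing 5 steps from D: D → I → F → B → E → G.

G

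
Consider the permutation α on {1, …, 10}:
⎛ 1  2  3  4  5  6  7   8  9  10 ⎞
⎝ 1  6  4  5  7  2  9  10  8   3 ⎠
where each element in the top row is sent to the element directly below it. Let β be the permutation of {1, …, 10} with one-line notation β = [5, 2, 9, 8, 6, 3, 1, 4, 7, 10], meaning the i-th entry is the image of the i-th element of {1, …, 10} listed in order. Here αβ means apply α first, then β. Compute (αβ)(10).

(αβ)(10) = β(α(10)). α(10) = 3, then β(3) = 9. So (αβ)(10) = 9.

9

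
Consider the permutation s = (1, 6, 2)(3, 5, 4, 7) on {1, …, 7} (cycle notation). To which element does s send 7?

3

7 appears in (3, 5, 4, 7); the next entry (wrapping around) is 3.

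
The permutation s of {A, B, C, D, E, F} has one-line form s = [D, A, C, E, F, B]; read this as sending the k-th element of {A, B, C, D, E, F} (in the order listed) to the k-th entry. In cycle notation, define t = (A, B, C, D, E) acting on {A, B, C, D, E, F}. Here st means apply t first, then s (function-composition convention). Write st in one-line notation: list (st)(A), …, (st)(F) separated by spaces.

Chase each element through t then s: A → B → A; B → C → C; C → D → E; D → E → F; E → A → D; F → F → B.
So st in one-line form is A C E F D B.

A C E F D B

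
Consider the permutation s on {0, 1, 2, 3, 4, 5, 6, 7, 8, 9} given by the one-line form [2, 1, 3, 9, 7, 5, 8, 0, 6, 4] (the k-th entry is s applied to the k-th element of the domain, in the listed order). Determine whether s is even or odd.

even

In disjoint-cycle form the cycle lengths are 6, 2, 1, 1.
A cycle of length ℓ contributes ℓ−1 transpositions, so s is a product of 5 + 1 = 6 transpositions — even.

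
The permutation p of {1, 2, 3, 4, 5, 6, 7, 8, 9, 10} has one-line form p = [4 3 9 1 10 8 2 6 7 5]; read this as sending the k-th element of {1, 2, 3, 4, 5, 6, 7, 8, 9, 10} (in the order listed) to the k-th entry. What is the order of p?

4

The disjoint-cycle form of p has cycle lengths 4, 2, 2, 2.
The order is lcm(4, 2, 2, 2) = 4.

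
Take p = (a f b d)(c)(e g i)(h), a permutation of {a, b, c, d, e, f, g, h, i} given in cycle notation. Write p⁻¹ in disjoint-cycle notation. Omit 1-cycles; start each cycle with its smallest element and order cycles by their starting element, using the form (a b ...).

If p sends a → b within a cycle, p⁻¹ sends b → a; equivalently, reverse each cycle.
After reversing and putting each cycle's least element first, p⁻¹ = (a d b f)(e i g).

(a d b f)(e i g)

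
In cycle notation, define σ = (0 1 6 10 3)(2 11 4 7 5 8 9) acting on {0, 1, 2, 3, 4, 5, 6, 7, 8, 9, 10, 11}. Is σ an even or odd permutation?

even

The cycle lengths are 7, 5.
A cycle of length ℓ contributes ℓ−1 transpositions, so σ is a product of 6 + 4 = 10 transpositions — even.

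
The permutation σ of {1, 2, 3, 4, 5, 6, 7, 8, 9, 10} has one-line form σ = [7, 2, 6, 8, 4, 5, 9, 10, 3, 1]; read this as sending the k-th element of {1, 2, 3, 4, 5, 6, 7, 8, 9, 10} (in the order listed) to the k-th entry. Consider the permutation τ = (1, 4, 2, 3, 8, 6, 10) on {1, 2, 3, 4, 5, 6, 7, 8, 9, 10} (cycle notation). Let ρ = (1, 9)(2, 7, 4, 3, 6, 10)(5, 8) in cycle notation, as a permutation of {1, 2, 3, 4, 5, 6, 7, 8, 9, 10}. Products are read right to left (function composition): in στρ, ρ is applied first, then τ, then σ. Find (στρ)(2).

9

(στρ)(2) = σ(τ(ρ(2))). ρ(2) = 7, then τ(7) = 7, then σ(7) = 9, so the result is 9.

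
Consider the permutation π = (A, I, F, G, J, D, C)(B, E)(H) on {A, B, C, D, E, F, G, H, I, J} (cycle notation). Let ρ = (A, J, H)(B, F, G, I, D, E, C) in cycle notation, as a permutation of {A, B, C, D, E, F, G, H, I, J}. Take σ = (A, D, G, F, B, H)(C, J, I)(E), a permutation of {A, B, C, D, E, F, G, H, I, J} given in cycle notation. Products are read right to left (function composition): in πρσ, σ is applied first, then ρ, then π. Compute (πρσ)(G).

(πρσ)(G) = π(ρ(σ(G))). σ(G) = F, then ρ(F) = G, then π(G) = J, so the result is J.

J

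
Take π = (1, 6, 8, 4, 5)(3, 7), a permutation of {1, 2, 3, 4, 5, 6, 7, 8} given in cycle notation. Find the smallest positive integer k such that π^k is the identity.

The cycle type of π is (5, 2, 1).
The order is lcm(5, 2) = 10.

10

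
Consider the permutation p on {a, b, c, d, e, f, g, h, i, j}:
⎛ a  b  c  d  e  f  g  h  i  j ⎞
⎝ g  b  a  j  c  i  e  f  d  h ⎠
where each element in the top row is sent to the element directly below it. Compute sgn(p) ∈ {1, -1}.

In disjoint-cycle form the cycle lengths are 5, 4, 1.
A cycle is odd iff its length is even; p has 1 even-length cycle, so sgn(p) = (−1)^1 and p is odd.

-1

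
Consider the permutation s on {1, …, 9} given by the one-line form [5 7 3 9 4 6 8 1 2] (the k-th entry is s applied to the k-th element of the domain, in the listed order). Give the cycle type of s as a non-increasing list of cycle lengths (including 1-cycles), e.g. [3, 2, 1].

The disjoint cycles are (1 5 4 9 2 7 8)(3)(6), with lengths 7, 1, 1 in non-increasing order.

[7, 1, 1]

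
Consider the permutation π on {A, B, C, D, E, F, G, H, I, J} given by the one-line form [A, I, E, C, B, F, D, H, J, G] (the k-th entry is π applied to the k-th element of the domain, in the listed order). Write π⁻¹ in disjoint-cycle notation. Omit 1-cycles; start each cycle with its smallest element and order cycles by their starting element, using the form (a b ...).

(B E C D G J I)

The cycle decomposition of π is (B I J G D C E).
Reversing each cycle (and rotating so the smallest element leads) gives π⁻¹ = (B E C D G J I).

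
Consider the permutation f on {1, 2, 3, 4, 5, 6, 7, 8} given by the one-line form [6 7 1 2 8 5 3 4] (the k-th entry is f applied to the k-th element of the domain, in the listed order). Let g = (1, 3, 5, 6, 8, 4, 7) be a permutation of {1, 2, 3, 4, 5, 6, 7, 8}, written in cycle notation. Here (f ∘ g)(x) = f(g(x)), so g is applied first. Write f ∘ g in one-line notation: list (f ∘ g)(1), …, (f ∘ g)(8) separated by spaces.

Chase each element through g then f: 1 → 3 → 1; 2 → 2 → 7; 3 → 5 → 8; 4 → 7 → 3; 5 → 6 → 5; 6 → 8 → 4; 7 → 1 → 6; 8 → 4 → 2.
Collecting the images, f ∘ g = [1 7 8 3 5 4 6 2].

1 7 8 3 5 4 6 2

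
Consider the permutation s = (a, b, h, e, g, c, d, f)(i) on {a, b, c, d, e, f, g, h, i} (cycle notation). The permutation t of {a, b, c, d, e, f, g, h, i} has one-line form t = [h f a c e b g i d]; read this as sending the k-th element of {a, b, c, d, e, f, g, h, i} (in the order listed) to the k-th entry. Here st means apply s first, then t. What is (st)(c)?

c

First apply s: s(c) = d, then t(d) = c. Thus (st)(c) = c.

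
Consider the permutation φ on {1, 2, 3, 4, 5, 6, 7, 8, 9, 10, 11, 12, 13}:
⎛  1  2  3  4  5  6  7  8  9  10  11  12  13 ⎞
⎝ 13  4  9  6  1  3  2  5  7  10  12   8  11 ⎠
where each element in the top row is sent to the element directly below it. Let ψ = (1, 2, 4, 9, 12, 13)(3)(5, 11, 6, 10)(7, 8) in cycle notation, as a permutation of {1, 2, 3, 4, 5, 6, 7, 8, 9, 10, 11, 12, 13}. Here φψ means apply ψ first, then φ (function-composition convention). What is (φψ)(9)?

(φψ)(9) = φ(ψ(9)). ψ(9) = 12, then φ(12) = 8. So (φψ)(9) = 8.

8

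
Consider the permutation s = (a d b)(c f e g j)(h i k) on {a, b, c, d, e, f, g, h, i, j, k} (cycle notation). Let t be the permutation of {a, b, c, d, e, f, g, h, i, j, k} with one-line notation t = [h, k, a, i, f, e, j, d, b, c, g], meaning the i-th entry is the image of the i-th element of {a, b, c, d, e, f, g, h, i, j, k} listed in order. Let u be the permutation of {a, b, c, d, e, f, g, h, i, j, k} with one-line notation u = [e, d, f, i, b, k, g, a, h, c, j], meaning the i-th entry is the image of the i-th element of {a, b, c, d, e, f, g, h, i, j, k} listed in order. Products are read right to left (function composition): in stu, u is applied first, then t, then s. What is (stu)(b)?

k

(stu)(b) = s(t(u(b))). u(b) = d, then t(d) = i, then s(i) = k, so the result is k.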